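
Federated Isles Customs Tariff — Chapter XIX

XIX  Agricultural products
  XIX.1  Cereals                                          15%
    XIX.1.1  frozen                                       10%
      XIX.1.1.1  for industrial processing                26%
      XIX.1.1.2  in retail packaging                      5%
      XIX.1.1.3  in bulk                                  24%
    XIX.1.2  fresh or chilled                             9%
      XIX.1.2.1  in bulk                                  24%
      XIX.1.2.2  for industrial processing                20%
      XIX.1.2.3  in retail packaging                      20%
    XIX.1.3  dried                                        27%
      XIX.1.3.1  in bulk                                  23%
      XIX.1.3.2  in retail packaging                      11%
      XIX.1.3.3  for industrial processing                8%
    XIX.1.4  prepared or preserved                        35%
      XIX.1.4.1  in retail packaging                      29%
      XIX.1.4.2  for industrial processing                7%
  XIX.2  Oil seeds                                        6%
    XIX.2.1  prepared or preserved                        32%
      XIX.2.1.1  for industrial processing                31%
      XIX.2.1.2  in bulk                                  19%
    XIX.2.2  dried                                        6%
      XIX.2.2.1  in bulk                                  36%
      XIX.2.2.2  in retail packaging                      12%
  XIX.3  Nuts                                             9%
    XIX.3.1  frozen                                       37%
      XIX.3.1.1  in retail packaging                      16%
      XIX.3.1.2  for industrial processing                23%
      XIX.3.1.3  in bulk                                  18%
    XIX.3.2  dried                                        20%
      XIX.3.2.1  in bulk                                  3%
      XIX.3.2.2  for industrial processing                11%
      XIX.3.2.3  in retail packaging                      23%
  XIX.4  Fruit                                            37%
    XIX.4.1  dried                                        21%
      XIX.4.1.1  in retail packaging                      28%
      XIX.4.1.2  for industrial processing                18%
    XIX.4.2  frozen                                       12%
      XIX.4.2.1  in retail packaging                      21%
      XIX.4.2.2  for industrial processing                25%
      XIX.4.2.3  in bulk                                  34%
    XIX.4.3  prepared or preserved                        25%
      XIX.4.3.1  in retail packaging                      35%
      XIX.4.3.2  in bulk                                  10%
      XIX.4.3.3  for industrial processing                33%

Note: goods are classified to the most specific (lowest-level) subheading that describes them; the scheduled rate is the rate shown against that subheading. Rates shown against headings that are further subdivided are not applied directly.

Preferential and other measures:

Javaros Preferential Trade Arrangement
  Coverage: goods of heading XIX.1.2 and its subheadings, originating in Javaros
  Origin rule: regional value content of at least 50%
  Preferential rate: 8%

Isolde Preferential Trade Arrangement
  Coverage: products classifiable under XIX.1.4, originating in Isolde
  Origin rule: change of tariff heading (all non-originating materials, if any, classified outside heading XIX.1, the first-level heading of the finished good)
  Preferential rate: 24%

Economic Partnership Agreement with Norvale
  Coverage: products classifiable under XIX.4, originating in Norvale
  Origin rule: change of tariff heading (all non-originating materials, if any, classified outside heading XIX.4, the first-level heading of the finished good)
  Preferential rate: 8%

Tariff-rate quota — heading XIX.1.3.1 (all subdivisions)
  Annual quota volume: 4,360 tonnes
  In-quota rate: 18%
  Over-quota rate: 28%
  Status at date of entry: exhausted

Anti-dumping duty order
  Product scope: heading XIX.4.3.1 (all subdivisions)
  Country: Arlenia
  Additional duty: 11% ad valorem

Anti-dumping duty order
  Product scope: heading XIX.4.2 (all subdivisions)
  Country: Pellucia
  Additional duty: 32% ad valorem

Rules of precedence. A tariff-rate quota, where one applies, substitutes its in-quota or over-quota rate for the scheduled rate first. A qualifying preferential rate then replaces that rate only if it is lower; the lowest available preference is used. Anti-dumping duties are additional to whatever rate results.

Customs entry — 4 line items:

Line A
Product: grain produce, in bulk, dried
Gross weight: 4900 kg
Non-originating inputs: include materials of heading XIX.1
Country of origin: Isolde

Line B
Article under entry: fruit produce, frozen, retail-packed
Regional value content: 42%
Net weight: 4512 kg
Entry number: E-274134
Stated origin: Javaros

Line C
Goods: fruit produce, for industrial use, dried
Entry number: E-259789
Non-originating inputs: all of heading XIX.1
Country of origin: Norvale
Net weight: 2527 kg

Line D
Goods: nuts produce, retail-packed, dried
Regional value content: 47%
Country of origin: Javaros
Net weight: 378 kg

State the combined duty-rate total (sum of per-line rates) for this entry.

80%

Line A: grain → XIX.1; dried → XIX.1.3; in bulk → XIX.1.3.1. Scheduled 23%. quota on XIX.1.3.1 exhausted → over-quota 28%; Isolde agreement on XIX.1.4: XIX.1.3.1 not covered. → 28%.
Line B: fruit → XIX.4; frozen → XIX.4.2; retail-packed → XIX.4.2.1. Scheduled 21%. Javaros agreement on XIX.1.2: XIX.4.2.1 not covered. → 21%.
Line C: fruit → XIX.4; dried → XIX.4.1; for industrial use → XIX.4.1.2. Scheduled 18%. Norvale agreement on XIX.4: CTH met → 8% available; preferential 8%. → 8%.
Line D: nuts → XIX.3; dried → XIX.3.2; retail-packed → XIX.3.2.3. Scheduled 23%. Javaros agreement on XIX.1.2: XIX.3.2.3 not covered. → 23%.
Sum: 28% + 21% + 8% + 23% = 80%.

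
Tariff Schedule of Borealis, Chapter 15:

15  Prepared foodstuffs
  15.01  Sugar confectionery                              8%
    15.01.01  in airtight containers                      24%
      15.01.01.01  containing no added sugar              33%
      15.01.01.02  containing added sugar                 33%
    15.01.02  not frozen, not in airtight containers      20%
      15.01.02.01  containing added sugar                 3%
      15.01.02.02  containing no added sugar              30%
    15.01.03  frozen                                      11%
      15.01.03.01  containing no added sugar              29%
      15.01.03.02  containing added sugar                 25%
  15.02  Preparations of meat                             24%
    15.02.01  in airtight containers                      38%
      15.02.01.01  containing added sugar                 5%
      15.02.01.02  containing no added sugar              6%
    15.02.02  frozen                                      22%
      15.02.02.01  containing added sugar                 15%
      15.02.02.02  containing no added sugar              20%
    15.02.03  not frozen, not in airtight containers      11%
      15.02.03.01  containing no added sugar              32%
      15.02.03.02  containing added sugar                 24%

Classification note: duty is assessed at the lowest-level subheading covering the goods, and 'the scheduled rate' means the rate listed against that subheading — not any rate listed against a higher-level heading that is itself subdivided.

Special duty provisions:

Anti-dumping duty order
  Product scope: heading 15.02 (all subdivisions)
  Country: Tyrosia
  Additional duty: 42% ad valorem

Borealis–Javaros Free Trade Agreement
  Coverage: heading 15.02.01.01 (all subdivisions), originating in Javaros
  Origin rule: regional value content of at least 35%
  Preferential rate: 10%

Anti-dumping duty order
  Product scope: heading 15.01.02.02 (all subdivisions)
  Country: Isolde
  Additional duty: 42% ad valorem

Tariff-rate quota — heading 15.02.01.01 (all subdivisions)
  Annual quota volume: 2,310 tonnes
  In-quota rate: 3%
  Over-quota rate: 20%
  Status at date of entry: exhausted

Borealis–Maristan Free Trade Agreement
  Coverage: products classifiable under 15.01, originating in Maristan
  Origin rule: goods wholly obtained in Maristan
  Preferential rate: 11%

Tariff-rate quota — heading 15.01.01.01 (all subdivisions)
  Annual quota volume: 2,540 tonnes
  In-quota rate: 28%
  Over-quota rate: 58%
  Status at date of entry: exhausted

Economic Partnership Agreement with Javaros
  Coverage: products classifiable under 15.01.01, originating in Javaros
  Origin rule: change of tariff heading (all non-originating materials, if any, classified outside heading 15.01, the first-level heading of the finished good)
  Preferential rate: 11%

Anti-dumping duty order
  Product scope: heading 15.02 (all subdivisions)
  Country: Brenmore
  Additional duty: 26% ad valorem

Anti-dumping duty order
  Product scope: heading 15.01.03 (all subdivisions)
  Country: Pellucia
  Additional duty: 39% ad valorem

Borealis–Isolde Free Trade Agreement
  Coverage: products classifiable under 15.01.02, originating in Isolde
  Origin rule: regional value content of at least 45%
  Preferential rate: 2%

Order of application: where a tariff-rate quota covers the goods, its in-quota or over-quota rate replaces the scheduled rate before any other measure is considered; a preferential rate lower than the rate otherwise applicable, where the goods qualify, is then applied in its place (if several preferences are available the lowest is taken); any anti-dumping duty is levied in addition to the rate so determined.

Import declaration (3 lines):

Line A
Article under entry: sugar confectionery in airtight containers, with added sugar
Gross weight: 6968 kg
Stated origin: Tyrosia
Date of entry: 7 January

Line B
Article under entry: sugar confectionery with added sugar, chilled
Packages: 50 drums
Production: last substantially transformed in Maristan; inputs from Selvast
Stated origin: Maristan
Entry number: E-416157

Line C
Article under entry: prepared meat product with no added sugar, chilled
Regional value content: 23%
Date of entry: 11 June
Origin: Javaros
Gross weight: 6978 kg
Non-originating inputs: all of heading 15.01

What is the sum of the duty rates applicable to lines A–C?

68%

Line A: sugar confectionery → 15.01; in airtight containers → 15.01.01; with added sugar → 15.01.01.02. Scheduled 33%. No special measure applies. → 33%.
Line B: sugar confectionery → 15.01; chilled → 15.01.02; with added sugar → 15.01.02.01. Scheduled 3%. Maristan agreement on 15.01: not wholly obtained. → 3%.
Line C: prepared meat product → 15.02; chilled → 15.02.03; with no added sugar → 15.02.03.01. Scheduled 32%. Javaros agreement on 15.02.01.01: 15.02.03.01 not covered; Javaros agreement on 15.01.01: 15.02.03.01 not covered. → 32%.
Sum: 33% + 3% + 32% = 68%.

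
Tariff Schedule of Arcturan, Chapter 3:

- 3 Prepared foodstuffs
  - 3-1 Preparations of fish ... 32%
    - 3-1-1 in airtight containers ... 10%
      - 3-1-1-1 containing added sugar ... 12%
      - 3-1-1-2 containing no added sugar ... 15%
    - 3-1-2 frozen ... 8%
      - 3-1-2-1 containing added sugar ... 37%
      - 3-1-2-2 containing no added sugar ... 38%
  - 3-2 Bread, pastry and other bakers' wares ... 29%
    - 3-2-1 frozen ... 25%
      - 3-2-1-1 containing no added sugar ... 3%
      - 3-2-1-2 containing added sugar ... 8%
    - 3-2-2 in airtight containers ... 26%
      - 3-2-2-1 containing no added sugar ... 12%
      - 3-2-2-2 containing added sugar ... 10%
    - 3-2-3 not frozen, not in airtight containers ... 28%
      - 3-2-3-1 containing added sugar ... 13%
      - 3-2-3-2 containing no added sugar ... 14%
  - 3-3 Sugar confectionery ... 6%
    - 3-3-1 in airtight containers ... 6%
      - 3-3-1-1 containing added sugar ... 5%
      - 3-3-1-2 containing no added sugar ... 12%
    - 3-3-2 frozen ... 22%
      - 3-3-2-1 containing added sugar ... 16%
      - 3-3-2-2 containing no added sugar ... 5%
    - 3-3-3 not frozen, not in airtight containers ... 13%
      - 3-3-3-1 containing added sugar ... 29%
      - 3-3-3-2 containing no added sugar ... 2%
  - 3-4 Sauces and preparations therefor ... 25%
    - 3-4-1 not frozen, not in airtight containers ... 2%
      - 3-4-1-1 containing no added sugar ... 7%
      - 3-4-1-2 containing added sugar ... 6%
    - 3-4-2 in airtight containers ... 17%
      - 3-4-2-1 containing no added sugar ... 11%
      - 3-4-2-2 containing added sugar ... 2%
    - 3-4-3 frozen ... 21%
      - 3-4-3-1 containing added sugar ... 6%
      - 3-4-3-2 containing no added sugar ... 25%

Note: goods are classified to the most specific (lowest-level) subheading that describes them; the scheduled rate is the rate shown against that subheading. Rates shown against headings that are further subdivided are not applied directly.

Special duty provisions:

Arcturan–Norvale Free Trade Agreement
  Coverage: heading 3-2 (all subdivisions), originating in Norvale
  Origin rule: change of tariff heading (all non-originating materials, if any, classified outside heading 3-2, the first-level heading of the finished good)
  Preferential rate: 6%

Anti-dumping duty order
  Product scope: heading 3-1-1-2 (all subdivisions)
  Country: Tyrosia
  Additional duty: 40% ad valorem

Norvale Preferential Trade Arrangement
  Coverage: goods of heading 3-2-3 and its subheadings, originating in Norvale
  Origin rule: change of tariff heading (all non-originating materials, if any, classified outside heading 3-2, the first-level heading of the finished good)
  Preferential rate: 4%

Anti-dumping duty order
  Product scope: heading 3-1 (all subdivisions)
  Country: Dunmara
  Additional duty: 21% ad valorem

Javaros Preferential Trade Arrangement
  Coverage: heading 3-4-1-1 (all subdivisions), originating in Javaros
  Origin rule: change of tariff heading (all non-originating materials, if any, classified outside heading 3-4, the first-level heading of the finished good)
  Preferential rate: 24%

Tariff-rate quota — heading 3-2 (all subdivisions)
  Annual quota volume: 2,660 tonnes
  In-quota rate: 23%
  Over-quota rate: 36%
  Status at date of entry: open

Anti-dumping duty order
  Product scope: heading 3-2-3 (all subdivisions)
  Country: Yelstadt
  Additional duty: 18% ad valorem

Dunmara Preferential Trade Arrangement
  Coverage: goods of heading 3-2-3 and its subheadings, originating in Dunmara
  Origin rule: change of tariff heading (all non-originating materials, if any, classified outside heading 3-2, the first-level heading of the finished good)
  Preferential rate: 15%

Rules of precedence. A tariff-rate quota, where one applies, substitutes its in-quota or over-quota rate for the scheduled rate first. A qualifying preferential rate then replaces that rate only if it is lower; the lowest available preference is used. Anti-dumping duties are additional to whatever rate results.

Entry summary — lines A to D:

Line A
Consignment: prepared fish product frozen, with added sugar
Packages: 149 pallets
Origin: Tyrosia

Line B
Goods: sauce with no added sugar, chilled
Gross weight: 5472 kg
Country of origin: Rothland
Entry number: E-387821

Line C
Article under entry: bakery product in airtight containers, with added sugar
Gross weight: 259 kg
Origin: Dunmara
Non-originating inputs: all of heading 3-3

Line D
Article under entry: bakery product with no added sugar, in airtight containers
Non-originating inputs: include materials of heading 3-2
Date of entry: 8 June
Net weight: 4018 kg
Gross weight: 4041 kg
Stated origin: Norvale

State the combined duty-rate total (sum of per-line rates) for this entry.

Line A: prepared fish product → 3-1; frozen → 3-1-2; with added sugar → 3-1-2-1. Scheduled 37%. No special measure applies. → 37%.
Line B: sauce → 3-4; chilled → 3-4-1; with no added sugar → 3-4-1-1. Scheduled 7%. No special measure applies. → 7%.
Line C: bakery product → 3-2; in airtight containers → 3-2-2; with added sugar → 3-2-2-2. Scheduled 10%. quota on 3-2 open → in-quota 23%; Dunmara agreement on 3-2-3: 3-2-2-2 not covered. → 23%.
Line D: bakery product → 3-2; in airtight containers → 3-2-2; with no added sugar → 3-2-2-1. Scheduled 12%. quota on 3-2 open → in-quota 23%; Norvale agreement on 3-2: CTH not met; Norvale agreement on 3-2-3: 3-2-2-1 not covered. → 23%.
Sum: 37% + 7% + 23% + 23% = 90%.

90%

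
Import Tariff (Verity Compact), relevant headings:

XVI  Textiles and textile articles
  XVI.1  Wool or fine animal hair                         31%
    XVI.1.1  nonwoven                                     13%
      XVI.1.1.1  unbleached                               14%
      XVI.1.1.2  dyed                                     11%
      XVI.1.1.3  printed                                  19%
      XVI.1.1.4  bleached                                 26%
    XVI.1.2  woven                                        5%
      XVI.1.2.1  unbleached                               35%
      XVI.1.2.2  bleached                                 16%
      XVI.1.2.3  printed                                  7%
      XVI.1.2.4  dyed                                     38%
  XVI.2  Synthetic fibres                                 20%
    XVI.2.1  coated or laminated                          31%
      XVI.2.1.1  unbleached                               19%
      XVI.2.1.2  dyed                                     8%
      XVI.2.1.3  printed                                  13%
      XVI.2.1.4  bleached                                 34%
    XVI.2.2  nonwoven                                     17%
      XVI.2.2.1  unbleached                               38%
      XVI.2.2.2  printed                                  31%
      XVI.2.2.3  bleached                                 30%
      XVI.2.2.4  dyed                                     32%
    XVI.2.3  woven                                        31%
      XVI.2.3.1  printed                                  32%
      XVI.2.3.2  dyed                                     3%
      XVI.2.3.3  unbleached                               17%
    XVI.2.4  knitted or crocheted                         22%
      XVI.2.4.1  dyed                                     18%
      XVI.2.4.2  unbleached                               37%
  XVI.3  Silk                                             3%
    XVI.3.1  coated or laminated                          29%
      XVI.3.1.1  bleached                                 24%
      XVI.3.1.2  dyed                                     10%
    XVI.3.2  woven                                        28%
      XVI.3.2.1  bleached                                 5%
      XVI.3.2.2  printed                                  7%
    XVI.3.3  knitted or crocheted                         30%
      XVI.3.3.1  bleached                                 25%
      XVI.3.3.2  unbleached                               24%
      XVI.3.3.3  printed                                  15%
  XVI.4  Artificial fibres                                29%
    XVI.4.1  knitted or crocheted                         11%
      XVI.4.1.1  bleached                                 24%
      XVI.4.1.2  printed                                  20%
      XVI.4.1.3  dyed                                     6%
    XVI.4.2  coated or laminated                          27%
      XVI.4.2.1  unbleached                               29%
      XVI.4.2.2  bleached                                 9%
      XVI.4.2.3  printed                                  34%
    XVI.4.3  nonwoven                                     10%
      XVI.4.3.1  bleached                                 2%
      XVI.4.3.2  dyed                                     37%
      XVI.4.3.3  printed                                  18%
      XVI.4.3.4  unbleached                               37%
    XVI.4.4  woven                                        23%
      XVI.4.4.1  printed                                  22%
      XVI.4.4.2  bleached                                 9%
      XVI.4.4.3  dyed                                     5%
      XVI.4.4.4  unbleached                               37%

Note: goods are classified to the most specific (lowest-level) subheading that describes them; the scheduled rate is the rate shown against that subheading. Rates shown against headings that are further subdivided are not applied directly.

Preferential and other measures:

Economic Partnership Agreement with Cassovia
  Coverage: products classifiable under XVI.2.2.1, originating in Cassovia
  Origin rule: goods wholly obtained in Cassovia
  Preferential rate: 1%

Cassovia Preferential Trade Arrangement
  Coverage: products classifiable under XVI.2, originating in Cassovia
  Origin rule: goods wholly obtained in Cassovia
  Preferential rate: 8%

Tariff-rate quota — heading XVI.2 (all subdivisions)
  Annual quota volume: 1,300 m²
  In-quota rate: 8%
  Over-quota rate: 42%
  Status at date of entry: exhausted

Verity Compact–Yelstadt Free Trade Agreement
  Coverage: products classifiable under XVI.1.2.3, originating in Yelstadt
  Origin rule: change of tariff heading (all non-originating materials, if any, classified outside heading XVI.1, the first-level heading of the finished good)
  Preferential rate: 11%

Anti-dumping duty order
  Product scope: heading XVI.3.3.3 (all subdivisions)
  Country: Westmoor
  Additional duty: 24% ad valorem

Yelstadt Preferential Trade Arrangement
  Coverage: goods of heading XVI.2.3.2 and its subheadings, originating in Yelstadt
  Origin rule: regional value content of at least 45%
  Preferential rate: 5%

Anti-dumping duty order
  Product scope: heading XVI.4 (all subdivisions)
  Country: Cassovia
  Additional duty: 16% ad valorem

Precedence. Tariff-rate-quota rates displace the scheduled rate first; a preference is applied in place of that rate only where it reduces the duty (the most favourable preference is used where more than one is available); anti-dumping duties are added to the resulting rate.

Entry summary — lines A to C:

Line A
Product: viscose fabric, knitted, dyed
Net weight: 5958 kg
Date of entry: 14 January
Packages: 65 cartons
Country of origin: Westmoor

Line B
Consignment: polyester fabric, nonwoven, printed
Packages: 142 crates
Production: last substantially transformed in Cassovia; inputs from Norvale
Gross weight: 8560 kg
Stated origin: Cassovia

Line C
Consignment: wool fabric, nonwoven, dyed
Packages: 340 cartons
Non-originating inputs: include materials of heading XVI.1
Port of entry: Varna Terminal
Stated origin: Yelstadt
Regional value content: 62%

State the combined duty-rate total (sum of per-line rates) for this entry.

Line A: viscose → XVI.4; knitted → XVI.4.1; dyed → XVI.4.1.3. Scheduled 6%. No special measure applies. → 6%.
Line B: polyester → XVI.2; nonwoven → XVI.2.2; printed → XVI.2.2.2. Scheduled 31%. quota on XVI.2 exhausted → over-quota 42%; Cassovia agreement on XVI.2.2.1: XVI.2.2.2 not covered; Cassovia agreement on XVI.2: not wholly obtained. → 42%.
Line C: wool → XVI.1; nonwoven → XVI.1.1; dyed → XVI.1.1.2. Scheduled 11%. Yelstadt agreement on XVI.1.2.3: XVI.1.1.2 not covered; Yelstadt agreement on XVI.2.3.2: XVI.1.1.2 not covered. → 11%.
Sum: 6% + 42% + 11% = 59%.

59%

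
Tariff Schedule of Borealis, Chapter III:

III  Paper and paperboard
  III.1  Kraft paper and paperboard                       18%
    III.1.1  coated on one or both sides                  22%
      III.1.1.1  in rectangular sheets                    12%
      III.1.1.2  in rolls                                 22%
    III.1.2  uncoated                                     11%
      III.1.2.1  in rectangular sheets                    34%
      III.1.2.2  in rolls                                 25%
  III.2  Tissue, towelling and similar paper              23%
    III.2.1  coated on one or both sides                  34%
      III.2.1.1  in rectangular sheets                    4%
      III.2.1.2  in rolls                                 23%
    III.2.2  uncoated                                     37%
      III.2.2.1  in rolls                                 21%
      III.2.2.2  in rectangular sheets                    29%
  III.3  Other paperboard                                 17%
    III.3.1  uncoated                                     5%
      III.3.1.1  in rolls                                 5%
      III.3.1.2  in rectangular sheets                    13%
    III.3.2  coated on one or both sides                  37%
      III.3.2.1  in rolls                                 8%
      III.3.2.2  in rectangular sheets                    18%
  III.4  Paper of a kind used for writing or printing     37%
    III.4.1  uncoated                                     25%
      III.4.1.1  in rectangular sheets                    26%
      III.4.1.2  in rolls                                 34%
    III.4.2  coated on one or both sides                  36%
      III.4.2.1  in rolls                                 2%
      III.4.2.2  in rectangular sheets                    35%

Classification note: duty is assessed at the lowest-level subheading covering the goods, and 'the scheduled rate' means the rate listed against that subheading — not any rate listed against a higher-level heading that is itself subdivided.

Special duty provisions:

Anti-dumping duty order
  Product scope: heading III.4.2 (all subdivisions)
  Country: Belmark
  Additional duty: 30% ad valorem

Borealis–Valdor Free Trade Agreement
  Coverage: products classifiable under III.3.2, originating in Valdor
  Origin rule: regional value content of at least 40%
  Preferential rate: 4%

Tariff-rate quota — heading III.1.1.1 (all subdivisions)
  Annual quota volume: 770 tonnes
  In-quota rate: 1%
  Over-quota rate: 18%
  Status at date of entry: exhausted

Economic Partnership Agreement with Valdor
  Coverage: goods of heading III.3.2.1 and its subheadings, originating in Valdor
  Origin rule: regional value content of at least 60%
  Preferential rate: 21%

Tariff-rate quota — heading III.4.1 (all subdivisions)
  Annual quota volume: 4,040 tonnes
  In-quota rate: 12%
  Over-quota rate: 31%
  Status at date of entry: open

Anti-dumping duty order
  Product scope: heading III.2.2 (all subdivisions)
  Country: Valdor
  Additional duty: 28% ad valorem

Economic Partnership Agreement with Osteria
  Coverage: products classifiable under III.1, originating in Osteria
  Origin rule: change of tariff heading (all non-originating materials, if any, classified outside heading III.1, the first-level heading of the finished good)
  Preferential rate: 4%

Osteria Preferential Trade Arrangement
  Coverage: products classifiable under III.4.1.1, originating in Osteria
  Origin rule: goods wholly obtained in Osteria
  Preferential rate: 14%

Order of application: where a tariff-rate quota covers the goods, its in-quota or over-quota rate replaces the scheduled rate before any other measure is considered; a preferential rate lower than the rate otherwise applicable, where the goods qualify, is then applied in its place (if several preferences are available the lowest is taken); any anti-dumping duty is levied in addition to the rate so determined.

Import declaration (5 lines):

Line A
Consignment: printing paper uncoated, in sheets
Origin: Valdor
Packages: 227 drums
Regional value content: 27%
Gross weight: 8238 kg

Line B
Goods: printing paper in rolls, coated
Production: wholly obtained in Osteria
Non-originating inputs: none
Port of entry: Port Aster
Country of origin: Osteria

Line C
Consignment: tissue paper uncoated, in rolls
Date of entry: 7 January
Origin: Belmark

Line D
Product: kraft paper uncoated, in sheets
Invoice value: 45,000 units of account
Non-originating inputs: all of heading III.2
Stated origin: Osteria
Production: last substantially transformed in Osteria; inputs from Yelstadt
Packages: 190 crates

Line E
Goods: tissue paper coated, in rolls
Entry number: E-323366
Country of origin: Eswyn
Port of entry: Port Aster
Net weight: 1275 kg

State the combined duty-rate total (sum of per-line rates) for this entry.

Line A: printing paper → III.4; uncoated → III.4.1; in sheets → III.4.1.1. Scheduled 26%. quota on III.4.1 open → in-quota 12%; Valdor agreement on III.3.2: III.4.1.1 not covered; Valdor agreement on III.3.2.1: III.4.1.1 not covered. → 12%.
Line B: printing paper → III.4; coated → III.4.2; in rolls → III.4.2.1. Scheduled 2%. Osteria agreement on III.1: III.4.2.1 not covered; Osteria agreement on III.4.1.1: III.4.2.1 not covered. → 2%.
Line C: tissue paper → III.2; uncoated → III.2.2; in rolls → III.2.2.1. Scheduled 21%. No special measure applies. → 21%.
Line D: kraft paper → III.1; uncoated → III.1.2; in sheets → III.1.2.1. Scheduled 34%. Osteria agreement on III.1: CTH met → 4% available; Osteria agreement on III.4.1.1: III.1.2.1 not covered; preferential 4%. → 4%.
Line E: tissue paper → III.2; coated → III.2.1; in rolls → III.2.1.2. Scheduled 23%. No special measure applies. → 23%.
Sum: 12% + 2% + 21% + 4% + 23% = 62%.

62%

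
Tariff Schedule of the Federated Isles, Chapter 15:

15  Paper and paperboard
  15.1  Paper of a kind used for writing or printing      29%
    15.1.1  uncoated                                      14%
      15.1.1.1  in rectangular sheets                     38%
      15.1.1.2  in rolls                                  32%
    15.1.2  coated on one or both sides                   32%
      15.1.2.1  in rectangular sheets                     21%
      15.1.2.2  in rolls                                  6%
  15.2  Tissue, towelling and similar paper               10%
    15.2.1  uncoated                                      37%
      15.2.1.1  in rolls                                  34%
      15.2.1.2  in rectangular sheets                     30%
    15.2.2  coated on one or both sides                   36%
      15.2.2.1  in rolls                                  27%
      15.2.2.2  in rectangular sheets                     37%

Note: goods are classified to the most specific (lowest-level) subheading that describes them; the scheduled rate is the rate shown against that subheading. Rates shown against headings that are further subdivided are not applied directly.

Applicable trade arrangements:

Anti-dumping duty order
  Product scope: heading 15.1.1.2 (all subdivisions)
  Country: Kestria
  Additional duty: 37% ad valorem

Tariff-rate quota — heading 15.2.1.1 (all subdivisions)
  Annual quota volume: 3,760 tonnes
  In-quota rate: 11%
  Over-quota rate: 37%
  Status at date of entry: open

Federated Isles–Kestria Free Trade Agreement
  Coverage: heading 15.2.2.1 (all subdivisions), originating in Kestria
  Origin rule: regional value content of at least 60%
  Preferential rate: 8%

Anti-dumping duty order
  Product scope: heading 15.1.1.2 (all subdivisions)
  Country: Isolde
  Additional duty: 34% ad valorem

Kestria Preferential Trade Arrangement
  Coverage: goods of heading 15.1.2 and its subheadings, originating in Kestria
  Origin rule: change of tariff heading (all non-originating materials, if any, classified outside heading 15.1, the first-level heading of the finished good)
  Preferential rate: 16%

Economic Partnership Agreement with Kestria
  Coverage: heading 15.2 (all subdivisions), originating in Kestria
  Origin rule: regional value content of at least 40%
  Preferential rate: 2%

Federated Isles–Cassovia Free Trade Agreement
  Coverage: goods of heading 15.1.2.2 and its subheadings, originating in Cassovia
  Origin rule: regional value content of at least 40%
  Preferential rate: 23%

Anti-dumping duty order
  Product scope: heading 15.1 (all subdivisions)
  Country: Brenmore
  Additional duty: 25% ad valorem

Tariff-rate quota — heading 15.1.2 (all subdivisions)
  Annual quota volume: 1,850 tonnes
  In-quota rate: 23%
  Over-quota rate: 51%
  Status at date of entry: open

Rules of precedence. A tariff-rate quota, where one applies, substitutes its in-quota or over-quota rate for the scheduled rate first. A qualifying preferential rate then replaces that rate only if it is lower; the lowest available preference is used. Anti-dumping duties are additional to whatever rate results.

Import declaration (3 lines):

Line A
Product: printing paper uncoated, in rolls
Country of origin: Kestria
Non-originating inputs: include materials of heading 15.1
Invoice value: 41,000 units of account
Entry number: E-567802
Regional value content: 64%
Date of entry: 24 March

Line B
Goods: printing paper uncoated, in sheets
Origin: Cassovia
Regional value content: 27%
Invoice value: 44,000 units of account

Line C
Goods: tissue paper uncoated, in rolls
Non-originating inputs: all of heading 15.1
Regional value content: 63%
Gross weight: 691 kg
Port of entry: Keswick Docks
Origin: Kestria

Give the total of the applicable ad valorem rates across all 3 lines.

109%

Line A: printing paper → 15.1; uncoated → 15.1.1; in rolls → 15.1.1.2. Scheduled 32%. Kestria agreement on 15.2.2.1: 15.1.1.2 not covered; Kestria agreement on 15.1.2: 15.1.1.2 not covered; Kestria agreement on 15.2: 15.1.1.2 not covered; anti-dumping (Kestria, 15.1.1.2): +37%; total 32% + 37% = 69%. → 69%.
Line B: printing paper → 15.1; uncoated → 15.1.1; in sheets → 15.1.1.1. Scheduled 38%. Cassovia agreement on 15.1.2.2: 15.1.1.1 not covered. → 38%.
Line C: tissue paper → 15.2; uncoated → 15.2.1; in rolls → 15.2.1.1. Scheduled 34%. quota on 15.2.1.1 open → in-quota 11%; Kestria agreement on 15.2.2.1: 15.2.1.1 not covered; Kestria agreement on 15.1.2: 15.2.1.1 not covered; Kestria agreement on 15.2: RVC ≥ 40% → 2% available; preferential 2%. → 2%.
Sum: 69% + 38% + 2% = 109%.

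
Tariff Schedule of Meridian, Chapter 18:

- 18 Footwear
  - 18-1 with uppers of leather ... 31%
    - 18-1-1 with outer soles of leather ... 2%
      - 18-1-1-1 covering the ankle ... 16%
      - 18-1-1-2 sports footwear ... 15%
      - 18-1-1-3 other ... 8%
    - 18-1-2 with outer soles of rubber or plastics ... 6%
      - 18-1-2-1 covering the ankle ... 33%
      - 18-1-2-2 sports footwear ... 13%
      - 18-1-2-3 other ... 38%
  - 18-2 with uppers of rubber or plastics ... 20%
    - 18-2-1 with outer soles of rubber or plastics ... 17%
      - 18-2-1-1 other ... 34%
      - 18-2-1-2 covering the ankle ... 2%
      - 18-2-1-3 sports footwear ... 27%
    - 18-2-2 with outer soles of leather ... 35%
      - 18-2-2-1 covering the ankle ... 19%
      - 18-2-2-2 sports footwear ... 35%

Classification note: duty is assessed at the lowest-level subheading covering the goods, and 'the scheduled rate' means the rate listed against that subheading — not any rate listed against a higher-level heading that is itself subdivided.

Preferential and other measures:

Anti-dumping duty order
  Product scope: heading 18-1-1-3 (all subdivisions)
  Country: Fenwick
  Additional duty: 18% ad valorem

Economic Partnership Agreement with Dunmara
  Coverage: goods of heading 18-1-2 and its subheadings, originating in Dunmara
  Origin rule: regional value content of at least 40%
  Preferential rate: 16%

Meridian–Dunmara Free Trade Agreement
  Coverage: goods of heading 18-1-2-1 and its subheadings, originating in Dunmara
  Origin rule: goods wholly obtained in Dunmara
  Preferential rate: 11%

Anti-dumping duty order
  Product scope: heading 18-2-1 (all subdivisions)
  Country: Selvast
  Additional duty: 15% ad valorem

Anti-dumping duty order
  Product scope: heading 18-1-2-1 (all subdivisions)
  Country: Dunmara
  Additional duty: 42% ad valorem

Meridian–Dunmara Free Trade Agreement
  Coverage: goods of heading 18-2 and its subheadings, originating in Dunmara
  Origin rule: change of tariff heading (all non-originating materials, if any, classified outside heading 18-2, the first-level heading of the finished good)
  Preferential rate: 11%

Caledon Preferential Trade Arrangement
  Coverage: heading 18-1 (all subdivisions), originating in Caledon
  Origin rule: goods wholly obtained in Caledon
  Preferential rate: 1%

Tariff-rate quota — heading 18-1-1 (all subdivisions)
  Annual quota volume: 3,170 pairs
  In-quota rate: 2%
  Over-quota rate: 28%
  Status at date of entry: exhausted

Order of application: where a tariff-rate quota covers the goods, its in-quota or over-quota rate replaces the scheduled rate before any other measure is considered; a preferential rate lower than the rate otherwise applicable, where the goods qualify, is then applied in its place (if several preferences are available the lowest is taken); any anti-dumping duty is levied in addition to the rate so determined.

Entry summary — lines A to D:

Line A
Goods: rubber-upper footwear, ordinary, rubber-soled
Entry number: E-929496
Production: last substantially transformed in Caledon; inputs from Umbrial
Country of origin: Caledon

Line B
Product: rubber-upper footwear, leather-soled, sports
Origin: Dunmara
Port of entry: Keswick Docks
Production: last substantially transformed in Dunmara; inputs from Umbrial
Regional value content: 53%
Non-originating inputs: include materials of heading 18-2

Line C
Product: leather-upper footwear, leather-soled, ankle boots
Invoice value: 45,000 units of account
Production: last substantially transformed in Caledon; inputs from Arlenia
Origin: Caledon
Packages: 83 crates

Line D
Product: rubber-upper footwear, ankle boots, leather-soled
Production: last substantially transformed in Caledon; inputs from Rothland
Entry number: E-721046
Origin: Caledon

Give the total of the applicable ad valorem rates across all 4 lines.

116%

Line A: rubber-upper → 18-2; rubber-soled → 18-2-1; ordinary → 18-2-1-1. Scheduled 34%. Caledon agreement on 18-1: 18-2-1-1 not covered. → 34%.
Line B: rubber-upper → 18-2; leather-soled → 18-2-2; sports → 18-2-2-2. Scheduled 35%. Dunmara agreement on 18-1-2: 18-2-2-2 not covered; Dunmara agreement on 18-1-2-1: 18-2-2-2 not covered; Dunmara agreement on 18-2: CTH not met. → 35%.
Line C: leather-upper → 18-1; leather-soled → 18-1-1; ankle boots → 18-1-1-1. Scheduled 16%. quota on 18-1-1 exhausted → over-quota 28%; Caledon agreement on 18-1: not wholly obtained. → 28%.
Line D: rubber-upper → 18-2; leather-soled → 18-2-2; ankle boots → 18-2-2-1. Scheduled 19%. Caledon agreement on 18-1: 18-2-2-1 not covered. → 19%.
Sum: 34% + 35% + 28% + 19% = 116%.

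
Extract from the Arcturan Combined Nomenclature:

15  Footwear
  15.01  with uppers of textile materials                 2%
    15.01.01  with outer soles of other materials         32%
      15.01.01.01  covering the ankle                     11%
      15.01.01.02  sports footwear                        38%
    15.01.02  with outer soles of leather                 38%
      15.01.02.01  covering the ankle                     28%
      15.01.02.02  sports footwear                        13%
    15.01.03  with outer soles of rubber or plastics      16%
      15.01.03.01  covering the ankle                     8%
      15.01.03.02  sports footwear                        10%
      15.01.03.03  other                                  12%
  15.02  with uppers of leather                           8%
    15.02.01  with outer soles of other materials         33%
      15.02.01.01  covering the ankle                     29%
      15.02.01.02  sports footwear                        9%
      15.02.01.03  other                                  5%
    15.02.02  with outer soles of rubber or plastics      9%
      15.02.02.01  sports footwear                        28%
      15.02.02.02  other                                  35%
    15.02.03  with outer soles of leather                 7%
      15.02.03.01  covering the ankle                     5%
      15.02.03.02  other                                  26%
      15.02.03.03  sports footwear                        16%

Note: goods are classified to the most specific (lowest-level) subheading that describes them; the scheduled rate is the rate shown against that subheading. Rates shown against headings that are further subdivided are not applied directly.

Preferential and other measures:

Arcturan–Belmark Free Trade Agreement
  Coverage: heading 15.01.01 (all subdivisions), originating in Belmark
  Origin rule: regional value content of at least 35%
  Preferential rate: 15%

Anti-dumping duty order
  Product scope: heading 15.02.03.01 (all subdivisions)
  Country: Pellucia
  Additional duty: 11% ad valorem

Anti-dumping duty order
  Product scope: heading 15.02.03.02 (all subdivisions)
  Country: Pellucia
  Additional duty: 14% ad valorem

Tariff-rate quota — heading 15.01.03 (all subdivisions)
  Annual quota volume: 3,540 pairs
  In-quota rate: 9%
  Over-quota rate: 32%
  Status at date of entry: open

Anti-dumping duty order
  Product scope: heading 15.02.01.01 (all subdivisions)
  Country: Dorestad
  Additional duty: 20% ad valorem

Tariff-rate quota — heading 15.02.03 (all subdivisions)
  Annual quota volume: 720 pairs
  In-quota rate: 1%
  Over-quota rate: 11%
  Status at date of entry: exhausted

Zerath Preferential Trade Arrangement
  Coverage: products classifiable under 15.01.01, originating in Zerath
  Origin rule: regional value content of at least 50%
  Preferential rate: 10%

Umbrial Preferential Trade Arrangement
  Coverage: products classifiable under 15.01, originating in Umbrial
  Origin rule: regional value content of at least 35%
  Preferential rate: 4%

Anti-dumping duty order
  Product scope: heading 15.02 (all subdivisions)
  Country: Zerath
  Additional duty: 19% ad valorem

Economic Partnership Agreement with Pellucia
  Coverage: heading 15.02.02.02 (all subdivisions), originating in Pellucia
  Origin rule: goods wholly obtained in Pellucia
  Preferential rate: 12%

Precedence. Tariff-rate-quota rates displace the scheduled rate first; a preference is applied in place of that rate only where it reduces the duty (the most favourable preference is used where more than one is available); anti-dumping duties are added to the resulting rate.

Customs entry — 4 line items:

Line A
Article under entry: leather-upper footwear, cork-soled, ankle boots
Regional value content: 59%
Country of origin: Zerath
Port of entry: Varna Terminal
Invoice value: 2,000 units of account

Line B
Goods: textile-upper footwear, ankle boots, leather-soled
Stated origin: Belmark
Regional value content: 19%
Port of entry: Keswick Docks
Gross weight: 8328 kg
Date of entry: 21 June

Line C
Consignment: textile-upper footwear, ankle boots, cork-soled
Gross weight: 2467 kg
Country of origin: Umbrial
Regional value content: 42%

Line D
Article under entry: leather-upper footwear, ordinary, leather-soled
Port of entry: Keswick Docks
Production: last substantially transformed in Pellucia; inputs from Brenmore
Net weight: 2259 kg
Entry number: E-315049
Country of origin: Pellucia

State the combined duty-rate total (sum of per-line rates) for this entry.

105%

Line A: leather-upper → 15.02; cork-soled → 15.02.01; ankle boots → 15.02.01.01. Scheduled 29%. Zerath agreement on 15.01.01: 15.02.01.01 not covered; anti-dumping (Zerath, 15.02): +19%; total 29% + 19% = 48%. → 48%.
Line B: textile-upper → 15.01; leather-soled → 15.01.02; ankle boots → 15.01.02.01. Scheduled 28%. Belmark agreement on 15.01.01: 15.01.02.01 not covered. → 28%.
Line C: textile-upper → 15.01; cork-soled → 15.01.01; ankle boots → 15.01.01.01. Scheduled 11%. Umbrial agreement on 15.01: RVC ≥ 35% → 4% available; preferential 4%. → 4%.
Line D: leather-upper → 15.02; leather-soled → 15.02.03; ordinary → 15.02.03.02. Scheduled 26%. quota on 15.02.03 exhausted → over-quota 11%; Pellucia agreement on 15.02.02.02: 15.02.03.02 not covered; anti-dumping (Pellucia, 15.02.03.02): +14%; total 11% + 14% = 25%. → 25%.
Sum: 48% + 28% + 4% + 25% = 105%.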